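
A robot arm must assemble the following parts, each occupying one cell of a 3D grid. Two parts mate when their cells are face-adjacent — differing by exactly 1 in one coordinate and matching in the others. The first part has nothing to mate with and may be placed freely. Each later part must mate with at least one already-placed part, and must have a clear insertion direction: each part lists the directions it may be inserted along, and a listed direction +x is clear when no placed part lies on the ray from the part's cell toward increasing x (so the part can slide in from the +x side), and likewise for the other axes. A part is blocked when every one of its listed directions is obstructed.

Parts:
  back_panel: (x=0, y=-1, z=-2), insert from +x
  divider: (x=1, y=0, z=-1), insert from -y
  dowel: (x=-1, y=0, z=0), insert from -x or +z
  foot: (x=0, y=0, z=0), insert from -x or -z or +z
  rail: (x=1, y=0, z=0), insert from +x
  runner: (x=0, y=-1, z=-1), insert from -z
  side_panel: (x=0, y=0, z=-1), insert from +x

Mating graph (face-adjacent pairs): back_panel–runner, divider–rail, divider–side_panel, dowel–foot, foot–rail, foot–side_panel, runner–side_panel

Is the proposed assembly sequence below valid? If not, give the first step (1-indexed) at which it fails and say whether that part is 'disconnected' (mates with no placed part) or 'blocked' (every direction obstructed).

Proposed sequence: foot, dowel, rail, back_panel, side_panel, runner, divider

1. foot@(0, 0, 0) [-x clear] — {foot}
2. dowel@(-1, 0, 0) [-x clear] — {dowel, foot}
3. rail@(1, 0, 0) [+x clear] — {dowel, foot, rail}
4. back_panel@(0, -1, -2) — no placed neighbour ⇒ disconnected

Invalid at step 4 (disconnected)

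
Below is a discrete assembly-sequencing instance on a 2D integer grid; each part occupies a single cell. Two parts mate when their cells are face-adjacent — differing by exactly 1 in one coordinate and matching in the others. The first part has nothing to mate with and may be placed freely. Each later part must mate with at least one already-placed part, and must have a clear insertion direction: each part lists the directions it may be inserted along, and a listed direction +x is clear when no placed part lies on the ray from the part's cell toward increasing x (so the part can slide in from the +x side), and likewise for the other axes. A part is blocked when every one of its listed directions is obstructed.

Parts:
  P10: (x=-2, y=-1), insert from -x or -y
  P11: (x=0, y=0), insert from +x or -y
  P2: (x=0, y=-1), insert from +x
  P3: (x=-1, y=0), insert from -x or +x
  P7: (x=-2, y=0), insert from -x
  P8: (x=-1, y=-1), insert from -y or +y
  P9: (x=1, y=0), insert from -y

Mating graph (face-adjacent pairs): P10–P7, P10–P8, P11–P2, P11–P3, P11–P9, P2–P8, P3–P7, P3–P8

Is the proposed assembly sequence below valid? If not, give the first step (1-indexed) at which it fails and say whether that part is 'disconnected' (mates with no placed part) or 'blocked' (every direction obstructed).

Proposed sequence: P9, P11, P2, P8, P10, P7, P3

Invalid at step 7 (blocked)

1. P9@(1, 0) [-y clear] — {P9}
2. P11@(0, 0) [-y clear] — {P11, P9}
3. P2@(0, -1) [+x clear] — {P11, P2, P9}
4. P8@(-1, -1) [-y clear] — {P11, P2, P8, P9}
5. P10@(-2, -1) [-x clear] — {P10, P11, P2, P8, P9}
6. P7@(-2, 0) [-x clear] — {P10, P11, P2, P7, P8, P9}
7. P3@(-1, 0) — -x/+x all obstructed ⇒ blocked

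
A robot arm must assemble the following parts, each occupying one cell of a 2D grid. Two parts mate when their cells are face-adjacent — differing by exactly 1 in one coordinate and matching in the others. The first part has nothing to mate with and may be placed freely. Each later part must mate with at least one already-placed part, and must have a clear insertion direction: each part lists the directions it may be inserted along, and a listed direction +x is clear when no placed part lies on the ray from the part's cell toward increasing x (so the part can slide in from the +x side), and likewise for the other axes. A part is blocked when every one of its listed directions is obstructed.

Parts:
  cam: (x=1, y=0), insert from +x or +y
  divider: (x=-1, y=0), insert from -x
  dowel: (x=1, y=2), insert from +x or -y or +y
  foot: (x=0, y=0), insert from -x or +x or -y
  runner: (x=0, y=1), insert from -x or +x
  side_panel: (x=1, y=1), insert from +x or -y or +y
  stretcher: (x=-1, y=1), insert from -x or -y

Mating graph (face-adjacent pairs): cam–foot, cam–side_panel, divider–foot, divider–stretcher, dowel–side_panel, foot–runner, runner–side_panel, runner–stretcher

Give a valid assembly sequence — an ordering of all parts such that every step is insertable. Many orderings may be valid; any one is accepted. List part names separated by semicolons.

runner; side_panel; dowel; foot; divider; stretcher; cam

1. runner@(0, 1) [-x clear] — {runner}
2. side_panel@(1, 1) [+x clear] — {runner, side_panel}
3. dowel@(1, 2) [+x clear] — {dowel, runner, side_panel}
4. foot@(0, 0) [-x clear] — {dowel, foot, runner, side_panel}
5. divider@(-1, 0) [-x clear] — {divider, dowel, foot, runner, side_panel}
6. stretcher@(-1, 1) [-x clear] — {divider, dowel, foot, runner, side_panel, stretcher}
7. cam@(1, 0) [+x clear] — {cam, divider, dowel, foot, runner, side_panel, stretcher}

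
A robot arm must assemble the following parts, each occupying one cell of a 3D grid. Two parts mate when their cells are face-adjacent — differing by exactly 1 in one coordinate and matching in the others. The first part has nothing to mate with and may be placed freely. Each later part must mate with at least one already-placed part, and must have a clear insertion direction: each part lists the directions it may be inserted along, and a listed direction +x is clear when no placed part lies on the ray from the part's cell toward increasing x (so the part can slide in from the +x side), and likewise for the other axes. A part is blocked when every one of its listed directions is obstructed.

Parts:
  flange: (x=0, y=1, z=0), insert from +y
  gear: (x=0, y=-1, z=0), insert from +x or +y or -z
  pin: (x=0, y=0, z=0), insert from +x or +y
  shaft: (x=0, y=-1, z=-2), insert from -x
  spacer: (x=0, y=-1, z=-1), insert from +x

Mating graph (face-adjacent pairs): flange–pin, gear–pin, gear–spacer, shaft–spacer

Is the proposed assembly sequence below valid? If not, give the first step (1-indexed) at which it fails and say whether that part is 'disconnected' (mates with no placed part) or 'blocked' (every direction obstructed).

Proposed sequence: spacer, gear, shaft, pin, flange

Valid

1. spacer@(0, -1, -1) [+x clear] — {spacer}
2. gear@(0, -1, 0) [+x clear] — {gear, spacer}
3. shaft@(0, -1, -2) [-x clear] — {gear, shaft, spacer}
4. pin@(0, 0, 0) [+x clear] — {gear, pin, shaft, spacer}
5. flange@(0, 1, 0) [+y clear] — {flange, gear, pin, shaft, spacer}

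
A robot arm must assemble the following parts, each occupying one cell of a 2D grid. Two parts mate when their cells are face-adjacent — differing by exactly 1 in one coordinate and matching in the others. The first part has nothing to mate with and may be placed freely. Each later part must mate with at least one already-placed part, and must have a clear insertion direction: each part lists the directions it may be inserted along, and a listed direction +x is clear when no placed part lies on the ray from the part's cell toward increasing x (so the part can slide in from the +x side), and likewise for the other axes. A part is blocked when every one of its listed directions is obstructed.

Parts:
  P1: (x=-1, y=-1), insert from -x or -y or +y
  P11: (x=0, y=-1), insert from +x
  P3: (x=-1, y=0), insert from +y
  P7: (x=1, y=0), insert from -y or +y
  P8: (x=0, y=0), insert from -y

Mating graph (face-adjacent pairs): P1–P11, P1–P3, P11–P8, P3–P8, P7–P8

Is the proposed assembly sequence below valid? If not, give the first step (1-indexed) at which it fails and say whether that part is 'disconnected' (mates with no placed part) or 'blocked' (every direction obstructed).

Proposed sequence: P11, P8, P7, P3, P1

Invalid at step 2 (blocked)

1. P11@(0, -1) [+x clear] — {P11}
2. P8@(0, 0) — -y all obstructed ⇒ blocked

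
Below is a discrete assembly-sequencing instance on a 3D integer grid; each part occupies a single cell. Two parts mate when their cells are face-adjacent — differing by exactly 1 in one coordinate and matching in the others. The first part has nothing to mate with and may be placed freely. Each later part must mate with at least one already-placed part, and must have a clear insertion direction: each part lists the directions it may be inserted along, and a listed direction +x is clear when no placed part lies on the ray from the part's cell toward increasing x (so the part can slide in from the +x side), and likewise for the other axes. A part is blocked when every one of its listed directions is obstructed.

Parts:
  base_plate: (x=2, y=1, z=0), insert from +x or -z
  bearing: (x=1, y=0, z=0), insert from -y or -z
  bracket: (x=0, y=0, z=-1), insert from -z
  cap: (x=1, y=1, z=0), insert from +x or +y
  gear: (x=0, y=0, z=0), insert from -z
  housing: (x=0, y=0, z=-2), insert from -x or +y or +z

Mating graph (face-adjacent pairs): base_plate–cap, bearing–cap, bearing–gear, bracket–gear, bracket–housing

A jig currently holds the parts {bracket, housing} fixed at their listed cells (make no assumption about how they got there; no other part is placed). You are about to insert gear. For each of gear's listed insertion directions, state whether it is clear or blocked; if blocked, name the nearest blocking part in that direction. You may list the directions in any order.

-z: nearest on ray is bracket@(0, 0, -1) ⇒ blocked

-z: blocked by bracket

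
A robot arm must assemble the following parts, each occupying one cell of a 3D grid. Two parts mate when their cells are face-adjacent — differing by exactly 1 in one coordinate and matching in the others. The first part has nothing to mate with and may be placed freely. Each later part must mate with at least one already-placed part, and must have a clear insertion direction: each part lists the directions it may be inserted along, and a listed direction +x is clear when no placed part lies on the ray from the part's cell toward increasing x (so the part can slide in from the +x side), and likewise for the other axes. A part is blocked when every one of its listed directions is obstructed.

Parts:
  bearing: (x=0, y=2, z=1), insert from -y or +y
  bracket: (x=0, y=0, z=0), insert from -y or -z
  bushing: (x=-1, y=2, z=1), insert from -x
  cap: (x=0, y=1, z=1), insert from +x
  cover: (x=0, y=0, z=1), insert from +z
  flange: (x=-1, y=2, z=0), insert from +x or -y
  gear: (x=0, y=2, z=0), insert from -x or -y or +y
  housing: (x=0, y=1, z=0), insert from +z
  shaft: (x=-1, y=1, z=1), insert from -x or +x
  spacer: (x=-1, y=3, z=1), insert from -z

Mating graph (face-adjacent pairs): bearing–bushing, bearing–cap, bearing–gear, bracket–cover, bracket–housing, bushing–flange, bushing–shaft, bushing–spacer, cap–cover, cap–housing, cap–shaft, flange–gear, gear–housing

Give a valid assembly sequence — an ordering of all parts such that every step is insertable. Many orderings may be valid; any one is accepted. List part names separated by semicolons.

bushing; flange; shaft; gear; housing; bracket; cover; bearing; spacer; cap

1. bushing@(-1, 2, 1) [-x clear] — {bushing}
2. flange@(-1, 2, 0) [+x clear] — {bushing, flange}
3. shaft@(-1, 1, 1) [-x clear] — {bushing, flange, shaft}
4. gear@(0, 2, 0) [-y clear] — {bushing, flange, gear, shaft}
5. housing@(0, 1, 0) [+z clear] — {bushing, flange, gear, housing, shaft}
6. bracket@(0, 0, 0) [-y clear] — {bracket, bushing, flange, gear, housing, shaft}
7. cover@(0, 0, 1) [+z clear] — {bracket, bushing, cover, flange, gear, housing, shaft}
8. bearing@(0, 2, 1) [+y clear] — {bearing, bracket, bushing, cover, flange, gear, housing, shaft}
9. spacer@(-1, 3, 1) [-z clear] — {bearing, bracket, bushing, cover, flange, gear, housing, shaft, spacer}
10. cap@(0, 1, 1) [+x clear] — {bearing, bracket, bushing, cap, cover, flange, gear, housing, shaft, spacer}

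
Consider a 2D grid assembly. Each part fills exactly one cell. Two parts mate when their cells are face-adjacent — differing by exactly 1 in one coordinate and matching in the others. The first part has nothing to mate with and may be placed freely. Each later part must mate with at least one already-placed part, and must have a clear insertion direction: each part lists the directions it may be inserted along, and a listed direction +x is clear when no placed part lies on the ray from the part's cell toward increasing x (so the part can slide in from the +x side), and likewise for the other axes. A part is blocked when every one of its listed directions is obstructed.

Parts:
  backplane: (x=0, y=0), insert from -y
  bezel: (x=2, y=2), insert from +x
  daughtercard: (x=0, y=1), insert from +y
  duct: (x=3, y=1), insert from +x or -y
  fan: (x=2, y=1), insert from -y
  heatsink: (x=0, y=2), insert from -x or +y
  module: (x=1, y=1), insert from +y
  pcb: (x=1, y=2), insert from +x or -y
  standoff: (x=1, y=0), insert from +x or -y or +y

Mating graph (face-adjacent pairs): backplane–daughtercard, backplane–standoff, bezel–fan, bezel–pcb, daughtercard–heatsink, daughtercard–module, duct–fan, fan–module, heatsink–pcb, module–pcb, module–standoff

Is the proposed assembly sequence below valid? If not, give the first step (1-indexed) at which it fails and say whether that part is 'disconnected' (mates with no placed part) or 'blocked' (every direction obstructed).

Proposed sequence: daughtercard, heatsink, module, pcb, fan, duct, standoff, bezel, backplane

1. daughtercard@(0, 1) [+y clear] — {daughtercard}
2. heatsink@(0, 2) [-x clear] — {daughtercard, heatsink}
3. module@(1, 1) [+y clear] — {daughtercard, heatsink, module}
4. pcb@(1, 2) [+x clear] — {daughtercard, heatsink, module, pcb}
5. fan@(2, 1) [-y clear] — {daughtercard, fan, heatsink, module, pcb}
6. duct@(3, 1) [+x clear] — {daughtercard, duct, fan, heatsink, module, pcb}
7. standoff@(1, 0) [+x clear] — {daughtercard, duct, fan, heatsink, module, pcb, standoff}
8. bezel@(2, 2) [+x clear] — {bezel, daughtercard, duct, fan, heatsink, module, pcb, standoff}
9. backplane@(0, 0) [-y clear] — {backplane, bezel, daughtercard, duct, fan, heatsink, module, pcb, standoff}

Valid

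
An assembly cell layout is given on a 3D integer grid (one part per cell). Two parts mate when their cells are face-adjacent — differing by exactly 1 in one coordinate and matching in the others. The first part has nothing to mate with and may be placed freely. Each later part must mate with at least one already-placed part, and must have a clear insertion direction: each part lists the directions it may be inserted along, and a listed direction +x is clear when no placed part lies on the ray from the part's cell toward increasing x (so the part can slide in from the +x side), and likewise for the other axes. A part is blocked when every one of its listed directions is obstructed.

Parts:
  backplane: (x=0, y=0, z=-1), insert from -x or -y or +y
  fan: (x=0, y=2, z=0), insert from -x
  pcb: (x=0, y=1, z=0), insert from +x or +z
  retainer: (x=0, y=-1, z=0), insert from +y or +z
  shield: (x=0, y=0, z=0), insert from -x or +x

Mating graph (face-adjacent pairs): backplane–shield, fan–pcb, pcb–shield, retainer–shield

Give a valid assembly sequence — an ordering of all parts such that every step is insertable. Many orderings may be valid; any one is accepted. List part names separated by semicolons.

retainer; shield; backplane; pcb; fan

1. retainer@(0, -1, 0) [+y clear] — {retainer}
2. shield@(0, 0, 0) [-x clear] — {retainer, shield}
3. backplane@(0, 0, -1) [-x clear] — {backplane, retainer, shield}
4. pcb@(0, 1, 0) [+x clear] — {backplane, pcb, retainer, shield}
5. fan@(0, 2, 0) [-x clear] — {backplane, fan, pcb, retainer, shield}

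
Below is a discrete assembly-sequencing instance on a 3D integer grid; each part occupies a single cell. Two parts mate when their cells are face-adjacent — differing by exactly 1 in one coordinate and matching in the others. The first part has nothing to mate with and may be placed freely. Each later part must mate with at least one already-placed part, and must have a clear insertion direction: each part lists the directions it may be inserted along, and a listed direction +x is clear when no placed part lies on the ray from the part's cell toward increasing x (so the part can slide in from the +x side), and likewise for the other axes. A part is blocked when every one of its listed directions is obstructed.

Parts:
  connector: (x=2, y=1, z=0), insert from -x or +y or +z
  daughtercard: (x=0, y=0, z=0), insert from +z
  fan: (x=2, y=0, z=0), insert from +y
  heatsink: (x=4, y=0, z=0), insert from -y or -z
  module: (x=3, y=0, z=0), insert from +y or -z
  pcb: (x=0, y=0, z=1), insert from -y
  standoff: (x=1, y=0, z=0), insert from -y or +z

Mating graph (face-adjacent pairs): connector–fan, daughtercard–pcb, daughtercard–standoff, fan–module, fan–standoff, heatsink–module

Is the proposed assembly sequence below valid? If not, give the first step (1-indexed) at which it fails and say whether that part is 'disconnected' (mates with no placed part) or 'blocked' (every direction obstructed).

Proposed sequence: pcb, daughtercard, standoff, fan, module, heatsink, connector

Invalid at step 2 (blocked)

1. pcb@(0, 0, 1) [-y clear] — {pcb}
2. daughtercard@(0, 0, 0) — +z all obstructed ⇒ blocked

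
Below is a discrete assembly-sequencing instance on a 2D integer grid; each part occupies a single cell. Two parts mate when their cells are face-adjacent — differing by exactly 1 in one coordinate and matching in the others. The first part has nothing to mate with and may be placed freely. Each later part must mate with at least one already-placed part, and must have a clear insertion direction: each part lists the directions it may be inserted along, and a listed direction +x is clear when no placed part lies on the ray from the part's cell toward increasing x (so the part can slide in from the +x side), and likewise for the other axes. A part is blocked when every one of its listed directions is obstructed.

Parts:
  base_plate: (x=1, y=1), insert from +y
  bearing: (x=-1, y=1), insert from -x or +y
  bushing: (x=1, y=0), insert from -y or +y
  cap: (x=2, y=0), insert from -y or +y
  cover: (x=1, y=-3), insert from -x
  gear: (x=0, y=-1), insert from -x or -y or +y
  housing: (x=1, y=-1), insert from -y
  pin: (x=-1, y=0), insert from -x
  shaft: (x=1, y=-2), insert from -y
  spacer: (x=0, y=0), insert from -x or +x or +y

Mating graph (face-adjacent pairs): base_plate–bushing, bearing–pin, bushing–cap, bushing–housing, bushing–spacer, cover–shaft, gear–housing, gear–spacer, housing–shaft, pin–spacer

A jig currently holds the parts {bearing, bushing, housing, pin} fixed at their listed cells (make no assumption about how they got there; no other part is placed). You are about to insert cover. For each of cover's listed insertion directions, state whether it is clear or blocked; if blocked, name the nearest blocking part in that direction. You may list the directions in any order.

-x: clear

-x: ray from cover(1, -3) has no placed part ⇒ clear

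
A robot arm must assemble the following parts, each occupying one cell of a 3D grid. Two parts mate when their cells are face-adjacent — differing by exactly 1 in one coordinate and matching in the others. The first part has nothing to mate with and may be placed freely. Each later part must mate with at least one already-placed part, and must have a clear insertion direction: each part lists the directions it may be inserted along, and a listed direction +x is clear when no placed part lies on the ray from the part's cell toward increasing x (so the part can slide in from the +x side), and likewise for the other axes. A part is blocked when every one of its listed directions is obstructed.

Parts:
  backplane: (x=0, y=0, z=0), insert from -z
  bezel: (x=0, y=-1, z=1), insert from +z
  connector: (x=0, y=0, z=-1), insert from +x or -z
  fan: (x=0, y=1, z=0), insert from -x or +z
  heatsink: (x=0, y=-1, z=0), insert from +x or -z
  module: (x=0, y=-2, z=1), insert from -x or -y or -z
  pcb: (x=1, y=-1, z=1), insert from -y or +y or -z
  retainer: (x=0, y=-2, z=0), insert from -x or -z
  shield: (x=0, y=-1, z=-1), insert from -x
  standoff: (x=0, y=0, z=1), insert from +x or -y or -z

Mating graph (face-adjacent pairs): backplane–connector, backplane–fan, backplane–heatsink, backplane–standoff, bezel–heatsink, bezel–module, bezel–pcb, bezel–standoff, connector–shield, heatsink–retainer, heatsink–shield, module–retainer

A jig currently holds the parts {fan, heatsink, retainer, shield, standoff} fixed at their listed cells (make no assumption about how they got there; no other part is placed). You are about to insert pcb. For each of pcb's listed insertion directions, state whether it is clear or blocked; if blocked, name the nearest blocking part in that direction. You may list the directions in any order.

-y: ray from pcb(1, -1, 1) has no placed part ⇒ clear
+y: ray from pcb(1, -1, 1) has no placed part ⇒ clear
-z: ray from pcb(1, -1, 1) has no placed part ⇒ clear

+y: clear; -y: clear; -z: clear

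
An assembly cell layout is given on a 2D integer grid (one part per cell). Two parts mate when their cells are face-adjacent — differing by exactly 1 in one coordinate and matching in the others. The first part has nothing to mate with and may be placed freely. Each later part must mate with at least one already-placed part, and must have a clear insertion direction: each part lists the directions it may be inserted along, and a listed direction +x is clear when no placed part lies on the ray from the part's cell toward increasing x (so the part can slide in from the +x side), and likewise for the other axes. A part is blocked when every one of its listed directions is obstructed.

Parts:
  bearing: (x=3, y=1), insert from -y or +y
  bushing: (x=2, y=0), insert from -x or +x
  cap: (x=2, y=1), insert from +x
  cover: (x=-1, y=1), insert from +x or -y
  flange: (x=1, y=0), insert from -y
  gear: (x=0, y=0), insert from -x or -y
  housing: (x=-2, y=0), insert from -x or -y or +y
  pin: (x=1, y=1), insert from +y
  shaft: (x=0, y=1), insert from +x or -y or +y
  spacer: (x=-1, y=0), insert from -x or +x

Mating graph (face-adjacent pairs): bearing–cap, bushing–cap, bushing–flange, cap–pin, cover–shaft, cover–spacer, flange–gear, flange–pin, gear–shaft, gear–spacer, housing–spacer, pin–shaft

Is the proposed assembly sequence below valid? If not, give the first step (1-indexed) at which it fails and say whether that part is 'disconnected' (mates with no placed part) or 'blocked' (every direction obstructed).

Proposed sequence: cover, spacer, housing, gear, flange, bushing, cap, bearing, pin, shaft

Valid

1. cover@(-1, 1) [+x clear] — {cover}
2. spacer@(-1, 0) [-x clear] — {cover, spacer}
3. housing@(-2, 0) [-x clear] — {cover, housing, spacer}
4. gear@(0, 0) [-y clear] — {cover, gear, housing, spacer}
5. flange@(1, 0) [-y clear] — {cover, flange, gear, housing, spacer}
6. bushing@(2, 0) [+x clear] — {bushing, cover, flange, gear, housing, spacer}
7. cap@(2, 1) [+x clear] — {bushing, cap, cover, flange, gear, housing, spacer}
8. bearing@(3, 1) [-y clear] — {bearing, bushing, cap, cover, flange, gear, housing, spacer}
9. pin@(1, 1) [+y clear] — {bearing, bushing, cap, cover, flange, gear, housing, pin, spacer}
10. shaft@(0, 1) [+y clear] — {bearing, bushing, cap, cover, flange, gear, housing, pin, shaft, spacer}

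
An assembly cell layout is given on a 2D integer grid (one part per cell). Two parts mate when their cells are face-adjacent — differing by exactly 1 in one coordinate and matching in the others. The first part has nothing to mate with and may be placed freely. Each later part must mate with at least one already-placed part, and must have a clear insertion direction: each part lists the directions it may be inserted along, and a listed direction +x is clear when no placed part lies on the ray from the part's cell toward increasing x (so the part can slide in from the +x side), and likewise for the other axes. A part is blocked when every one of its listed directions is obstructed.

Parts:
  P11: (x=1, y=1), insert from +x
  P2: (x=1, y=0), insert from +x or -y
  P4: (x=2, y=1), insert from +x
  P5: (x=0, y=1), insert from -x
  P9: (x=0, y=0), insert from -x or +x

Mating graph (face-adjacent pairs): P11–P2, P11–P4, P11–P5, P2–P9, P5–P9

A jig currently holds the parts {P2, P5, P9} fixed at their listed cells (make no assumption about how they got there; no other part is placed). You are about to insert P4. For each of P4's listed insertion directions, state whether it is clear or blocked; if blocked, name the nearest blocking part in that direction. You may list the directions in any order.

+x: ray from P4(2, 1) has no placed part ⇒ clear

+x: clear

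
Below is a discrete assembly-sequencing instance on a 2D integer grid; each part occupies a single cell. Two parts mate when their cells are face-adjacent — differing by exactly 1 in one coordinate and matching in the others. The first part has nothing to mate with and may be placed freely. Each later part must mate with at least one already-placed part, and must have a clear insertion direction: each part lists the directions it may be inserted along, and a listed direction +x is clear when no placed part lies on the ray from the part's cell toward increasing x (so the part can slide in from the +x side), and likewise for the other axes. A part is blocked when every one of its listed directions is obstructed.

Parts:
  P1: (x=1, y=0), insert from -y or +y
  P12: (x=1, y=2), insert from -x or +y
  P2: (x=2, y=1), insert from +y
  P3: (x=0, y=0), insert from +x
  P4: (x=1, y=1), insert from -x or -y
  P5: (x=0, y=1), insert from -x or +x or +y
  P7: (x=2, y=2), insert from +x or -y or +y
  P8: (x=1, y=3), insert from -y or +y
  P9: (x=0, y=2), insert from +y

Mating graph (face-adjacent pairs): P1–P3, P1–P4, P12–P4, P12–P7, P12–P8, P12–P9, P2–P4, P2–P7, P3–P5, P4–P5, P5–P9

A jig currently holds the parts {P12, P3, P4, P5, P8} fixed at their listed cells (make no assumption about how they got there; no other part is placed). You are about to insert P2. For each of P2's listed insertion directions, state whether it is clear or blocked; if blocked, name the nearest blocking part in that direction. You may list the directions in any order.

+y: ray from P2(2, 1) has no placed part ⇒ clear

+y: clear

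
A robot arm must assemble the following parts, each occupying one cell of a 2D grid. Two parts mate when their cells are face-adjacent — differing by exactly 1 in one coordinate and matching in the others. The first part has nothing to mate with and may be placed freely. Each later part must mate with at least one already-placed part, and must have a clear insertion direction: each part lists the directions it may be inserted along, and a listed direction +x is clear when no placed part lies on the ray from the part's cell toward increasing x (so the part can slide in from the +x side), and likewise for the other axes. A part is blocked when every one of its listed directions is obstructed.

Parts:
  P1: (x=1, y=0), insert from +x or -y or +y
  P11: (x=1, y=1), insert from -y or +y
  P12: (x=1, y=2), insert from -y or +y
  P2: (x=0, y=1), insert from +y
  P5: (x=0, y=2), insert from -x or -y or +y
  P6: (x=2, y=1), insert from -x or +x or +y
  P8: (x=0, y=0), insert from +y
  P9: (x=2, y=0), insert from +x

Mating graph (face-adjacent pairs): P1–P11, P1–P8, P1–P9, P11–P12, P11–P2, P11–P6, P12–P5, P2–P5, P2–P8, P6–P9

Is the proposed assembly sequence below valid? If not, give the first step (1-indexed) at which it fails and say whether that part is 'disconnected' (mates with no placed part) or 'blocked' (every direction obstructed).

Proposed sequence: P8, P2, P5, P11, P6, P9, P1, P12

1. P8@(0, 0) [+y clear] — {P8}
2. P2@(0, 1) [+y clear] — {P2, P8}
3. P5@(0, 2) [-x clear] — {P2, P5, P8}
4. P11@(1, 1) [-y clear] — {P11, P2, P5, P8}
5. P6@(2, 1) [+x clear] — {P11, P2, P5, P6, P8}
6. P9@(2, 0) [+x clear] — {P11, P2, P5, P6, P8, P9}
7. P1@(1, 0) [-y clear] — {P1, P11, P2, P5, P6, P8, P9}
8. P12@(1, 2) [+y clear] — {P1, P11, P12, P2, P5, P6, P8, P9}

Valid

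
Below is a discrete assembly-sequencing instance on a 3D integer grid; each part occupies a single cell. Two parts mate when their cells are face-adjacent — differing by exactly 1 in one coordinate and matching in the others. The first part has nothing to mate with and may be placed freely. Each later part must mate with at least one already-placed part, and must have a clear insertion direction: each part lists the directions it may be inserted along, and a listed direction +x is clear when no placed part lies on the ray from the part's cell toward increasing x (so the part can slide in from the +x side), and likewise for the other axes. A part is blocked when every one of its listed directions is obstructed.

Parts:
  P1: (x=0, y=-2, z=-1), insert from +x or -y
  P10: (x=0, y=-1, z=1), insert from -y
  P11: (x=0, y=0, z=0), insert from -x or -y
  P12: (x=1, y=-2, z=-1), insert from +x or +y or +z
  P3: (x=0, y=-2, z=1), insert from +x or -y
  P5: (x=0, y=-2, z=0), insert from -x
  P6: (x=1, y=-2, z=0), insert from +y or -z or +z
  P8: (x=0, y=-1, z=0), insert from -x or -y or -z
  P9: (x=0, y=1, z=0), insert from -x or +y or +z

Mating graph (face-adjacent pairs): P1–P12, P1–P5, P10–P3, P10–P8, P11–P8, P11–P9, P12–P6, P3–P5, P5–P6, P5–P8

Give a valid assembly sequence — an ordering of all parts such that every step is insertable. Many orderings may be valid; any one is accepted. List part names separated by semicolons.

1. P12@(1, -2, -1) [+x clear] — {P12}
2. P1@(0, -2, -1) [-y clear] — {P1, P12}
3. P5@(0, -2, 0) [-x clear] — {P1, P12, P5}
4. P6@(1, -2, 0) [+y clear] — {P1, P12, P5, P6}
5. P8@(0, -1, 0) [-x clear] — {P1, P12, P5, P6, P8}
6. P11@(0, 0, 0) [-x clear] — {P1, P11, P12, P5, P6, P8}
7. P10@(0, -1, 1) [-y clear] — {P1, P10, P11, P12, P5, P6, P8}
8. P3@(0, -2, 1) [+x clear] — {P1, P10, P11, P12, P3, P5, P6, P8}
9. P9@(0, 1, 0) [-x clear] — {P1, P10, P11, P12, P3, P5, P6, P8, P9}

P12; P1; P5; P6; P8; P11; P10; P3; P9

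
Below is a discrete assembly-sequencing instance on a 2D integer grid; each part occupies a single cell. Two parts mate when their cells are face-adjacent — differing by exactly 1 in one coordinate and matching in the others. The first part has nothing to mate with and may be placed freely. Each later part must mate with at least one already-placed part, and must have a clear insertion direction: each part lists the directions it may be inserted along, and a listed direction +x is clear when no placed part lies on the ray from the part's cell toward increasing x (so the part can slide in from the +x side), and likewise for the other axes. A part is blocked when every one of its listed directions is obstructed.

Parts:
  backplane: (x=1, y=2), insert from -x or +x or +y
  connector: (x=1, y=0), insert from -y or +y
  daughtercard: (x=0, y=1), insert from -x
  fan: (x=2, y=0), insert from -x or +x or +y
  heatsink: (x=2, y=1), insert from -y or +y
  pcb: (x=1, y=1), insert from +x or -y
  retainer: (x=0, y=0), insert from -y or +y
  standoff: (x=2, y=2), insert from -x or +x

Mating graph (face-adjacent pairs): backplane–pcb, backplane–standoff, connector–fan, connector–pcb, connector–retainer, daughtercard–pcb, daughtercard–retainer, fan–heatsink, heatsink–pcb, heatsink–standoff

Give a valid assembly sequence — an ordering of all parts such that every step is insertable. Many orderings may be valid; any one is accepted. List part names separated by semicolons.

daughtercard; pcb; connector; heatsink; fan; backplane; retainer; standoff

1. daughtercard@(0, 1) [-x clear] — {daughtercard}
2. pcb@(1, 1) [+x clear] — {daughtercard, pcb}
3. connector@(1, 0) [-y clear] — {connector, daughtercard, pcb}
4. heatsink@(2, 1) [-y clear] — {connector, daughtercard, heatsink, pcb}
5. fan@(2, 0) [+x clear] — {connector, daughtercard, fan, heatsink, pcb}
6. backplane@(1, 2) [-x clear] — {backplane, connector, daughtercard, fan, heatsink, pcb}
7. retainer@(0, 0) [-y clear] — {backplane, connector, daughtercard, fan, heatsink, pcb, retainer}
8. standoff@(2, 2) [+x clear] — {backplane, connector, daughtercard, fan, heatsink, pcb, retainer, standoff}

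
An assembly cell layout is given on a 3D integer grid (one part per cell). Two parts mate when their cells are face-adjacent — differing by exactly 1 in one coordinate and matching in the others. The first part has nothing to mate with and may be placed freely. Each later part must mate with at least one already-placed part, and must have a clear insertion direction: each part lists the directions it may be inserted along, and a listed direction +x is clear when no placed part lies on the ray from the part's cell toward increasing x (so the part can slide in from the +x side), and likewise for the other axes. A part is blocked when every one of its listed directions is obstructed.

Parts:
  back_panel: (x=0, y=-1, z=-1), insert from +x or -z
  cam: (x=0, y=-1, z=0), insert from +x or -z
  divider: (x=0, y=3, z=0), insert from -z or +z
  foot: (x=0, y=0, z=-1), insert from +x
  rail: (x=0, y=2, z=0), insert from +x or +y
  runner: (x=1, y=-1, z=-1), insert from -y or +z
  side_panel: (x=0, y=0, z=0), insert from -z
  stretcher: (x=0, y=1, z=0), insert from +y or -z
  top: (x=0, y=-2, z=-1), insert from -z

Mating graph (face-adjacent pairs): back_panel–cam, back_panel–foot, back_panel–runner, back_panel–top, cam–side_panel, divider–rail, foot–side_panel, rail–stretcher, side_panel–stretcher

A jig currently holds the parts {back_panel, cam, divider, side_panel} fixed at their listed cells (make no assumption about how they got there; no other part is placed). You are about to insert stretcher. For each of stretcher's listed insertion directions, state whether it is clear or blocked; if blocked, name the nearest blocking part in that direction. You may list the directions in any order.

+y: blocked by divider; -z: clear

+y: nearest on ray is divider@(0, 3, 0) ⇒ blocked
-z: ray from stretcher(0, 1, 0) has no placed part ⇒ clear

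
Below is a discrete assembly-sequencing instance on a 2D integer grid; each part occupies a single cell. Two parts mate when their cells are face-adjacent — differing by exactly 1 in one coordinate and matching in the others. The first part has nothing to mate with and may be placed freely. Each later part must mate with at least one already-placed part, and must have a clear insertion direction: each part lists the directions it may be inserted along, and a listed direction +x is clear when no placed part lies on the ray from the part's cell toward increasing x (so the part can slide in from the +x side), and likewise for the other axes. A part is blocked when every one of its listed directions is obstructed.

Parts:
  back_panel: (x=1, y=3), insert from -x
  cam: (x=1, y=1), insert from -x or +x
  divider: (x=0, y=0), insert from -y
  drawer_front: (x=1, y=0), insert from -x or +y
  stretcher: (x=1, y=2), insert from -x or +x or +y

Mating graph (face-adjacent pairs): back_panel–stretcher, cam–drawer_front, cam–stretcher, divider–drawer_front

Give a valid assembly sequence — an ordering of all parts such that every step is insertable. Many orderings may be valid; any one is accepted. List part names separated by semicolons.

back_panel; stretcher; cam; drawer_front; divider

1. back_panel@(1, 3) [-x clear] — {back_panel}
2. stretcher@(1, 2) [-x clear] — {back_panel, stretcher}
3. cam@(1, 1) [-x clear] — {back_panel, cam, stretcher}
4. drawer_front@(1, 0) [-x clear] — {back_panel, cam, drawer_front, stretcher}
5. divider@(0, 0) [-y clear] — {back_panel, cam, divider, drawer_front, stretcher}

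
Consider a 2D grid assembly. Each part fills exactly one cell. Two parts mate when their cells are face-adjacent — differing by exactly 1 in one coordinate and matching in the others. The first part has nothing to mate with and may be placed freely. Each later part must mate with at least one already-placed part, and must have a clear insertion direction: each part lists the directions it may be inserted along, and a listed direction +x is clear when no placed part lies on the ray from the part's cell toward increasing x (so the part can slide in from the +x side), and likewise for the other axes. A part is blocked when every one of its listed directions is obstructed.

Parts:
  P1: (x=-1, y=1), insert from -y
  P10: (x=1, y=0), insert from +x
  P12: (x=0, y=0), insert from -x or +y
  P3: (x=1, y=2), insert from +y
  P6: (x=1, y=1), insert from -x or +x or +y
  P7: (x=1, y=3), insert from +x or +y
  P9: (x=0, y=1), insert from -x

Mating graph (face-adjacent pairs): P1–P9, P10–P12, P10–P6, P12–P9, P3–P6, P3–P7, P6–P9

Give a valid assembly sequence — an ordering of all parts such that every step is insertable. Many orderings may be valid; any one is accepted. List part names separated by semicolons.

1. P9@(0, 1) [-x clear] — {P9}
2. P1@(-1, 1) [-y clear] — {P1, P9}
3. P12@(0, 0) [-x clear] — {P1, P12, P9}
4. P6@(1, 1) [+x clear] — {P1, P12, P6, P9}
5. P3@(1, 2) [+y clear] — {P1, P12, P3, P6, P9}
6. P7@(1, 3) [+x clear] — {P1, P12, P3, P6, P7, P9}
7. P10@(1, 0) [+x clear] — {P1, P10, P12, P3, P6, P7, P9}

P9; P1; P12; P6; P3; P7; P10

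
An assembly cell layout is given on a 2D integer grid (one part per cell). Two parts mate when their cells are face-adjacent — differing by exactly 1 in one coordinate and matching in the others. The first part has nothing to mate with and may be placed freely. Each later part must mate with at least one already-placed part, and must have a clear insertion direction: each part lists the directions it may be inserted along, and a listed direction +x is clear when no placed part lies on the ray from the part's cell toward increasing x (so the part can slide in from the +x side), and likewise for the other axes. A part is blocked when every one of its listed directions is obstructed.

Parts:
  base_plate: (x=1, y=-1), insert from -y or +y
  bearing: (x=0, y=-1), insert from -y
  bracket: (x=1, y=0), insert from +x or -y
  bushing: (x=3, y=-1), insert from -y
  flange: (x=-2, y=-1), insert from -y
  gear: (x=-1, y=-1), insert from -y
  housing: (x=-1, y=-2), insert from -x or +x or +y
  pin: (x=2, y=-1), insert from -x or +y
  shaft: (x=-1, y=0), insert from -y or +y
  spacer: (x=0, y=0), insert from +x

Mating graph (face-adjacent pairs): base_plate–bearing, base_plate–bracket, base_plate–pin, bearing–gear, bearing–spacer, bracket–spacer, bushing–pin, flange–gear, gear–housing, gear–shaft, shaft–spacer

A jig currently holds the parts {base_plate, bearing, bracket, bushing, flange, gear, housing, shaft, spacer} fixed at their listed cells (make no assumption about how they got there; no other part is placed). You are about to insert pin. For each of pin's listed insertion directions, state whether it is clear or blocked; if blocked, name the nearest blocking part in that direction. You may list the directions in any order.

-x: nearest on ray is base_plate@(1, -1) ⇒ blocked
+y: ray from pin(2, -1) has no placed part ⇒ clear

+y: clear; -x: blocked by base_plate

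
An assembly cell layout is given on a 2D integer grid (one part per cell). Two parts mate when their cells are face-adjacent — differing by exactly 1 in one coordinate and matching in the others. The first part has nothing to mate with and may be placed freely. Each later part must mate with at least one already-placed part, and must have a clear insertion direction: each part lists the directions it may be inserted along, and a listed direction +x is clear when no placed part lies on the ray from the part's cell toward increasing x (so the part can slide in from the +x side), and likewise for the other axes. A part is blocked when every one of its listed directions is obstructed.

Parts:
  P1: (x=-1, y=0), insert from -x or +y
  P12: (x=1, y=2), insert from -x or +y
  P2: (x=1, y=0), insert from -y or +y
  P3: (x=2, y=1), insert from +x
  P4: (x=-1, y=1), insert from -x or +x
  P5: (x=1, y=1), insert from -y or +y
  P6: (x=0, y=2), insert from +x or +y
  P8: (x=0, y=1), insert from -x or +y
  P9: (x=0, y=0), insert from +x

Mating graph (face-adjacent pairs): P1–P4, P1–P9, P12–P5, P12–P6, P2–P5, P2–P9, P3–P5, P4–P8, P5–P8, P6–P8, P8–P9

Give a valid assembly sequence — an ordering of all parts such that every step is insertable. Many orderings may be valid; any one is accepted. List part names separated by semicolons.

1. P9@(0, 0) [+x clear] — {P9}
2. P2@(1, 0) [-y clear] — {P2, P9}
3. P1@(-1, 0) [-x clear] — {P1, P2, P9}
4. P4@(-1, 1) [-x clear] — {P1, P2, P4, P9}
5. P5@(1, 1) [+y clear] — {P1, P2, P4, P5, P9}
6. P3@(2, 1) [+x clear] — {P1, P2, P3, P4, P5, P9}
7. P12@(1, 2) [-x clear] — {P1, P12, P2, P3, P4, P5, P9}
8. P8@(0, 1) [+y clear] — {P1, P12, P2, P3, P4, P5, P8, P9}
9. P6@(0, 2) [+y clear] — {P1, P12, P2, P3, P4, P5, P6, P8, P9}

P9; P2; P1; P4; P5; P3; P12; P8; P6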